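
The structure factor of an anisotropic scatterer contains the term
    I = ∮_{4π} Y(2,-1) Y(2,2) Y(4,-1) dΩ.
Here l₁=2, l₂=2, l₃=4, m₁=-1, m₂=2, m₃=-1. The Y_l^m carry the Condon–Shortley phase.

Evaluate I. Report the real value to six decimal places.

-0.090112

Rules hold: Σm=0, L=8 even, 0≤4≤4.
N = 5·5·9 = 225
Δ = 0!·4!·4!/9! = 1/630
Racah Σ t=0..0: t=0:+1/16 = 1/16
⇒ 3j(2 2 4; 0 0 0)² = 2/35, sgn +1
Racah Σ t=0..0: t=0:+1/144 = 1/144
⇒ 3j(2 2 4; -1 2 -1)² = 1/126, sgn -1
4πI² = N·(3j₀)²·(3jₘ)² = 5/49
I = -1·√(0.102041/4π) = -0.09011188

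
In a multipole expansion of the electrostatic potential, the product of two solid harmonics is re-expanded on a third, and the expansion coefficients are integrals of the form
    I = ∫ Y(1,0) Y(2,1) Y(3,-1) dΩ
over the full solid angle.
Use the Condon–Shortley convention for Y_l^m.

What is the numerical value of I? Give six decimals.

-0.233597

m-sum 0 ✓  L=6 even ✓  1≤3≤3 ✓
Π(2lᵢ+1) = 3×5×7 = 105
triangle coeff Δ(1,2,3) = 1/105
Σ_t [0,0]: t=0:+1/4 = 1/4
(3j)²=3/35 [(1 2 3; 0 0 0)], sign=-1
Σ_t [0,0]: t=0:+1/6 = 1/6
(3j)²=8/105 [(1 2 3; 0 1 -1)], sign=+1
⇒ 4πI² = 24/35
I = (-1)√(24/35/(4π)) = -0.23359668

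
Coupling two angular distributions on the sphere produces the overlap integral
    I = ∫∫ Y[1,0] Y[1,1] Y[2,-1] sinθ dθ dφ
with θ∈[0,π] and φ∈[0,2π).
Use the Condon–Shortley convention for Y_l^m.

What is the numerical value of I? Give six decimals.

Checks pass: Σm=0; 4 even; l₃=2∈[0,2].
(2·1+1)(2·1+1)(2·2+1) = 45
Δ: 0! 2! 2! / 5! → 1/30
sum: t=0:+1/1 = 1/1
3j²(1 1 2; 0 0 0) = Δ·Π!·Σ² = 2/15  (sign +1)
sum: t=0:+1/2 = 1/2
3j²(1 1 2; 0 1 -1) = Δ·Π!·Σ² = 1/10  (sign -1)
combine: 4πI² = 45·2/15·1/10 = 3/5
take √, sign -1: I = -0.21850969

-0.218510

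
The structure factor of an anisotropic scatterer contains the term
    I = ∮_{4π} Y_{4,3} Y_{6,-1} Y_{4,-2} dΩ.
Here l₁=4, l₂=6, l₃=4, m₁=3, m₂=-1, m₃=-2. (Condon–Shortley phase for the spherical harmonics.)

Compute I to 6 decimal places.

0.160153

Checks pass: Σm=0; 14 even; l₃=4∈[2,10].
(2·4+1)(2·6+1)(2·4+1) = 1053
Δ: 6! 2! 6! / 15! → 1/1261260
sum: t=2:+1/4608 t=3:−1/1296 t=4:+1/4608 = -7/20736
3j²(4 6 4; 0 0 0) = Δ·Π!·Σ² = 20/1287  (sign -1)
sum: t=0:+1/86400 t=1:−1/11520 = -13/172800
3j²(4 6 4; 3 -1 -2) = Δ·Π!·Σ² = 13/660  (sign -1)
combine: 4πI² = 1053·20/1287·13/660 = 39/121
take √, sign +1: I = 0.16015286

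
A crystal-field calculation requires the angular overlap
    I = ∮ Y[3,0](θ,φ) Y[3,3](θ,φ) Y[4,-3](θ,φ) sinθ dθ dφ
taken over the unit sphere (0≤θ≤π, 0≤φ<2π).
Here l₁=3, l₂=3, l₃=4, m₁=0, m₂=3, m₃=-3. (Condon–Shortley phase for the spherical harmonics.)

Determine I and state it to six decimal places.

m-sum 0 ✓  L=10 even ✓  0≤4≤6 ✓
Π(2lᵢ+1) = 7×7×9 = 441
triangle coeff Δ(3,3,4) = 1/34650
Σ_t [0,2]: t=0:+1/72 t=1:−1/16 t=2:+1/72 = -5/144
(3j)²=2/77 [(3 3 4; 0 0 0)], sign=-1
Σ_t [2,2]: t=2:+1/288 = 1/288
(3j)²=1/22 [(3 3 4; 0 3 -3)], sign=-1
⇒ 4πI² = 63/121
I = (+1)√(63/121/(4π)) = 0.20355073

0.203551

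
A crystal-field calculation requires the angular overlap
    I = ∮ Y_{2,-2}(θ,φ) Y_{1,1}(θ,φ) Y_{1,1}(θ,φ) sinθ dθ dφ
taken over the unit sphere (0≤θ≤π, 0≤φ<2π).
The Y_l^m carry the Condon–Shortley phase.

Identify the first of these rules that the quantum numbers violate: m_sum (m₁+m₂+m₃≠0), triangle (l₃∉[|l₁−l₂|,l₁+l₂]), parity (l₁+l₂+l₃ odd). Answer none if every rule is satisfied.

none

azimuthal sum: -2 + 1 + 1 = 0  ✓
1 ≤ 1 ≤ 3 (triangle on l)  ✓
L = 2 + 1 + 1 = 4 (even)  ✓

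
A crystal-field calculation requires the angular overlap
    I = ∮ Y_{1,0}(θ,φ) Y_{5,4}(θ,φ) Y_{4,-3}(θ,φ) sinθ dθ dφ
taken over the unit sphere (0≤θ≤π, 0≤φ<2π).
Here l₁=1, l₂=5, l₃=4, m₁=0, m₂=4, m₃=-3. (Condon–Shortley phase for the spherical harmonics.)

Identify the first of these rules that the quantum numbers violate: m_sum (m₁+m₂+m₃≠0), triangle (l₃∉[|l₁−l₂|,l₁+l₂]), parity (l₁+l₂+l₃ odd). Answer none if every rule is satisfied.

m_sum

azimuthal sum: 0 + 4 − 3 = 1  ✗
4 ≤ 4 ≤ 6 (triangle on l)
L = 1 + 5 + 4 = 10 (even)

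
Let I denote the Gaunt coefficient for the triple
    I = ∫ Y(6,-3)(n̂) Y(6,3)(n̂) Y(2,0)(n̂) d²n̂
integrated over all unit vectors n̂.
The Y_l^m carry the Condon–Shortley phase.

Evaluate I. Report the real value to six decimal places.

Rules hold: Σm=0, L=14 even, 0≤2≤12.
N = 13·13·5 = 845
Δ = 10!·2!·2!/15! = 1/90090
Racah Σ t=4..6: t=4:+1/69120 t=5:−1/14400 t=6:+1/69120 = -7/172800
⇒ 3j(6 6 2; 0 0 0)² = 14/715, sgn -1
Racah Σ t=7..9: t=7:−1/120960 t=8:+1/80640 t=9:−1/1451520 = 1/290304
⇒ 3j(6 6 2; -3 3 0)² = 5/2002, sgn +1
4πI² = N·(3j₀)²·(3jₘ)² = 5/121
I = -1·√(0.0413223/4π) = -0.05734392

-0.057344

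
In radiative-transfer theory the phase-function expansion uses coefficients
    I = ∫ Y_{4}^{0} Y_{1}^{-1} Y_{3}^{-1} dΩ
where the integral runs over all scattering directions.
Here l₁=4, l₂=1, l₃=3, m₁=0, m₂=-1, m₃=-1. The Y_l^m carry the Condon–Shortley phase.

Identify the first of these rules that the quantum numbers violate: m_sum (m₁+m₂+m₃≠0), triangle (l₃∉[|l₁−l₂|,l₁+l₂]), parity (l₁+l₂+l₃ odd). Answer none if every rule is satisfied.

m_sum

Σmᵢ = -2  ✗
l₃∈[|l₁−l₂|,l₁+l₂]=[3,5], have l₃=3
Σlᵢ = 8 ⇒ even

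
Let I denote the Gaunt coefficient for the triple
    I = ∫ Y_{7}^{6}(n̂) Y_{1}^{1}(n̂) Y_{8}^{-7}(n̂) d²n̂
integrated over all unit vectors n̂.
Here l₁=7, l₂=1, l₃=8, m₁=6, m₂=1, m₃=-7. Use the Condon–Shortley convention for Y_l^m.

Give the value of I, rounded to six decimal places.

-0.313531

Rules hold: Σm=0, L=16 even, 6≤8≤8.
N = 15·3·17 = 765
Δ = 0!·14!·2!/17! = 1/2040
Racah Σ t=0..0: t=0:+1/25401600 = 1/25401600
⇒ 3j(7 1 8; 0 0 0)² = 8/255, sgn +1
Racah Σ t=0..0: t=0:+1/12454041600 = 1/12454041600
⇒ 3j(7 1 8; 6 1 -7)² = 7/136, sgn -1
4πI² = N·(3j₀)²·(3jₘ)² = 21/17
I = -1·√(1.23529/4π) = -0.31353083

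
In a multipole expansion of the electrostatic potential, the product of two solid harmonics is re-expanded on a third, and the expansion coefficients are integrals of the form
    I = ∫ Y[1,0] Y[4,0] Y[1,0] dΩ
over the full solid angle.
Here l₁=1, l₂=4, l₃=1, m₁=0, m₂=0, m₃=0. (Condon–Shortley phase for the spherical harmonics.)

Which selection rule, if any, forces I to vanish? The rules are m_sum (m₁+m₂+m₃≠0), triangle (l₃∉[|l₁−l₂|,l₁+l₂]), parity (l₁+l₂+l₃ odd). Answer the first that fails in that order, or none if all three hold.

Σmᵢ = 0  ✓
l₃∈[|l₁−l₂|,l₁+l₂]=[3,5], have l₃=1  ✗
Σlᵢ = 6 ⇒ even

triangle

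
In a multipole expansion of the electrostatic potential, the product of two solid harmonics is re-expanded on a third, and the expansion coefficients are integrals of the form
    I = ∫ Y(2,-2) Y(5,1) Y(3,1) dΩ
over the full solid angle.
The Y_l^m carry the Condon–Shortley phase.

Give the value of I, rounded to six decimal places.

-0.092802

m-sum 0 ✓  L=10 even ✓  3≤3≤7 ✓
Π(2lᵢ+1) = 5×11×7 = 385
triangle coeff Δ(2,5,3) = 1/2310
Σ_t [2,2]: t=2:+1/144 = 1/144
(3j)²=10/231 [(2 5 3; 0 0 0)], sign=-1
Σ_t [4,4]: t=4:+1/1152 = 1/1152
(3j)²=1/154 [(2 5 3; -2 1 1)], sign=+1
⇒ 4πI² = 25/231
I = (-1)√(25/231/(4π)) = -0.09280237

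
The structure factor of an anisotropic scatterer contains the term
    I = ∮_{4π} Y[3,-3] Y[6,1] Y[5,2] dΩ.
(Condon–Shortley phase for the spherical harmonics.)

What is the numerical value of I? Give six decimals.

Checks pass: Σm=0; 14 even; l₃=5∈[3,9].
(2·3+1)(2·6+1)(2·5+1) = 1001
Δ: 4! 2! 8! / 15! → 1/675675
sum: t=1:−1/8640 t=2:+1/2304 t=3:−1/8640 = 7/34560
3j²(3 6 5; 0 0 0) = Δ·Π!·Σ² = 7/429  (sign -1)
sum: t=4:+1/34560 = 1/34560
3j²(3 6 5; -3 1 2) = Δ·Π!·Σ² = 7/429  (sign -1)
combine: 4πI² = 1001·7/429·7/429 = 343/1287
take √, sign +1: I = 0.14563067

0.145631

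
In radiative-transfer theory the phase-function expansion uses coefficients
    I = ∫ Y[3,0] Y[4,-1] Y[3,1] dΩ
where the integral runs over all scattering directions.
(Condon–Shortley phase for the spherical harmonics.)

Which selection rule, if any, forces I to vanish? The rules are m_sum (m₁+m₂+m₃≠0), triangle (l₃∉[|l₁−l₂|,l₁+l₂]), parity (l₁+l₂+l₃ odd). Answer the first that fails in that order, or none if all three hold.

none

m₁+m₂+m₃ = 0 − 1 + 1 = 0  ✓
triangle: |3−4|=1 ≤ l₃=3 ≤ 3+4=7  ✓
parity: l₁+l₂+l₃ = 10 is even  ✓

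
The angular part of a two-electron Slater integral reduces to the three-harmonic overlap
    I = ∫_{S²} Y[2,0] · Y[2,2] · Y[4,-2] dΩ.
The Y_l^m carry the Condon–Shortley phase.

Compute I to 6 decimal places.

0.156078

Rules hold: Σm=0, L=8 even, 0≤4≤4.
N = 5·5·9 = 225
Δ = 0!·4!·4!/9! = 1/630
Racah Σ t=0..0: t=0:+1/16 = 1/16
⇒ 3j(2 2 4; 0 0 0)² = 2/35, sgn +1
Racah Σ t=0..0: t=0:+1/96 = 1/96
⇒ 3j(2 2 4; 0 2 -2)² = 1/42, sgn +1
4πI² = N·(3j₀)²·(3jₘ)² = 15/49
I = +1·√(0.306122/4π) = 0.15607835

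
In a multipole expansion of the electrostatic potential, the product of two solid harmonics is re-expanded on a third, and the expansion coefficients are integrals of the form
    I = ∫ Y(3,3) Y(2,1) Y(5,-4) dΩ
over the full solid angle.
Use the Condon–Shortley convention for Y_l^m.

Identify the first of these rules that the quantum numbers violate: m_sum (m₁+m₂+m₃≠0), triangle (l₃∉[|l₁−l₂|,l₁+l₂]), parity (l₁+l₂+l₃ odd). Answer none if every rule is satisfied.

none

Σmᵢ = 0  ✓
l₃∈[|l₁−l₂|,l₁+l₂]=[1,5], have l₃=5  ✓
Σlᵢ = 10 ⇒ even  ✓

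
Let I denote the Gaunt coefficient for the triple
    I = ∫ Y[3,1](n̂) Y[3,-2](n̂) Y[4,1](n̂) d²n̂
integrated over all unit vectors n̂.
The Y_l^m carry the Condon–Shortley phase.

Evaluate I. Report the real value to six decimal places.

0.145070

Checks pass: Σm=0; 10 even; l₃=4∈[0,6].
(2·3+1)(2·3+1)(2·4+1) = 441
Δ: 2! 4! 4! / 11! → 1/34650
sum: t=0:+1/72 t=1:−1/16 t=2:+1/72 = -5/144
3j²(3 3 4; 0 0 0) = Δ·Π!·Σ² = 2/77  (sign -1)
sum: t=0:+1/48 t=1:−1/144 = 1/72
3j²(3 3 4; 1 -2 1) = Δ·Π!·Σ² = 16/693  (sign -1)
combine: 4πI² = 441·2/77·16/693 = 32/121
take √, sign +1: I = 0.14506992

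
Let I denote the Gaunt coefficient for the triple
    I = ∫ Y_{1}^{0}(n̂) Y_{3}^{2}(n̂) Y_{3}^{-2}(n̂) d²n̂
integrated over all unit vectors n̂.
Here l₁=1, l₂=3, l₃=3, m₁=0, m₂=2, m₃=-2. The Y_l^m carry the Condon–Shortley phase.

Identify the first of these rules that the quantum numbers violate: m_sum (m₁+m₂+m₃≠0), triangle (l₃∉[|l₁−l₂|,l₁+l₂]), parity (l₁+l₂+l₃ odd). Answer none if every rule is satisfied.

parity

Σmᵢ = 0  ✓
l₃∈[|l₁−l₂|,l₁+l₂]=[2,4], have l₃=3  ✓
Σlᵢ = 7 ⇒ odd  ✗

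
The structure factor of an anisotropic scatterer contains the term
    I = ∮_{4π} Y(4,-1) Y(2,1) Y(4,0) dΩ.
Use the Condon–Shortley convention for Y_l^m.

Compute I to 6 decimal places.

Checks pass: Σm=0; 10 even; l₃=4∈[2,6].
(2·4+1)(2·2+1)(2·4+1) = 405
Δ: 2! 6! 2! / 11! → 1/13860
sum: t=0:+1/192 t=1:−1/36 t=2:+1/192 = -5/288
3j²(4 2 4; 0 0 0) = Δ·Π!·Σ² = 20/693  (sign -1)
sum: t=1:−1/96 t=2:+1/72 = 1/288
3j²(4 2 4; -1 1 0) = Δ·Π!·Σ² = 1/462  (sign +1)
combine: 4πI² = 405·20/693·1/462 = 150/5929
take √, sign -1: I = -0.04486937

-0.044869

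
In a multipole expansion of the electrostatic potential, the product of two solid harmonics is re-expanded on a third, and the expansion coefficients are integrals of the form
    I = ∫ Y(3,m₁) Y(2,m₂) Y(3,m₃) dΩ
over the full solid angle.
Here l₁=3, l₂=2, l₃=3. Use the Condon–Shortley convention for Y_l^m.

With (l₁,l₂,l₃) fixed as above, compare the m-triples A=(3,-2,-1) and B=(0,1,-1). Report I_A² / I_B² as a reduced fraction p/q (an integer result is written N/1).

Shared (l₁,l₂,l₃)=(3,2,3): N and (l;000)² cancel in I_A²/I_B².
A: Δ = 2!·4!·2!/9! = 1/3780; Racah Σ t=0..0: t=0:+1/96 = 1/96; ⇒ 3j(3 2 3; 3 -2 -1)² = 1/42, sgn +1
B: Δ = 2!·4!·2!/9! = 1/3780; Racah Σ t=1..2: t=1:−1/8 t=2:+1/12 = -1/24; ⇒ 3j(3 2 3; 0 1 -1)² = 1/210, sgn -1
I_A²/I_B² = (1/42)/(1/210) = 5/1

5/1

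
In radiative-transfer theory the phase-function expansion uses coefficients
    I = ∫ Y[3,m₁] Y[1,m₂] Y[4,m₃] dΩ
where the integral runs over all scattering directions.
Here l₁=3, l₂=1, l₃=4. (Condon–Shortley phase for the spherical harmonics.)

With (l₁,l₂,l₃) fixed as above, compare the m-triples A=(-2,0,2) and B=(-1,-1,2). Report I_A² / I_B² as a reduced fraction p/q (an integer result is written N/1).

Shared (l₁,l₂,l₃)=(3,1,4): N and (l;000)² cancel in I_A²/I_B².
A: Δ = 0!·6!·2!/9! = 1/252; Racah Σ t=0..0: t=0:+1/120 = 1/120; ⇒ 3j(3 1 4; -2 0 2)² = 1/21, sgn +1
B: Δ = 0!·6!·2!/9! = 1/252; Racah Σ t=0..0: t=0:+1/96 = 1/96; ⇒ 3j(3 1 4; -1 -1 2)² = 5/84, sgn +1
I_A²/I_B² = (1/21)/(5/84) = 4/5

4/5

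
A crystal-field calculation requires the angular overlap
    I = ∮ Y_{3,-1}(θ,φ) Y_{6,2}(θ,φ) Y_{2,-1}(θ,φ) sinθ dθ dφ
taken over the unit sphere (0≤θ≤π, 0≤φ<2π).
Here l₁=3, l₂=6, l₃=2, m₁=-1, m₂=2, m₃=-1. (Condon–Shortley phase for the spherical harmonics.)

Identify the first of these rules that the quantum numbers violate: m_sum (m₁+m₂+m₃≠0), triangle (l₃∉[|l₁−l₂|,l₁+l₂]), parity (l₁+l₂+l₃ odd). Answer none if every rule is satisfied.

triangle

Σmᵢ = 0  ✓
l₃∈[|l₁−l₂|,l₁+l₂]=[3,9], have l₃=2  ✗
Σlᵢ = 11 ⇒ odd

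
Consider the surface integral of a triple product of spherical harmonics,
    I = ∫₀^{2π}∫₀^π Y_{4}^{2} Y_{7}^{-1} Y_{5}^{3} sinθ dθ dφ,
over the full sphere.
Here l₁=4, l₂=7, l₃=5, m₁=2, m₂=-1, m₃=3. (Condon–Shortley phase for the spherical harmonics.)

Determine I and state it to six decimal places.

m-sum = 2 − 1 + 3 = 4 ≠ 0 ⇒ I = 0

0.000000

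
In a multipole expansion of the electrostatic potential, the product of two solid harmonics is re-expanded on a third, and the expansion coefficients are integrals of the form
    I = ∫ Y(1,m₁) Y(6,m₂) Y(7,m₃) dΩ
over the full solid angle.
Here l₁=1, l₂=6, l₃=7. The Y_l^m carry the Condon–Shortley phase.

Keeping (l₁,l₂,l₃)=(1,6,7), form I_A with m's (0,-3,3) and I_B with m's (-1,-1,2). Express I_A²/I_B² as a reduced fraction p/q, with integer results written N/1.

Shared (l₁,l₂,l₃)=(1,6,7): N and (l;000)² cancel in I_A²/I_B².
A: Δ = 0!·2!·12!/15! = 1/1365; Racah Σ t=0..0: t=0:+1/2177280 = 1/2177280; ⇒ 3j(1 6 7; 0 -3 3)² = 8/273, sgn +1
B: Δ = 0!·2!·12!/15! = 1/1365; Racah Σ t=0..0: t=0:+1/1209600 = 1/1209600; ⇒ 3j(1 6 7; -1 -1 2)² = 12/455, sgn -1
I_A²/I_B² = (8/273)/(12/455) = 10/9

10/9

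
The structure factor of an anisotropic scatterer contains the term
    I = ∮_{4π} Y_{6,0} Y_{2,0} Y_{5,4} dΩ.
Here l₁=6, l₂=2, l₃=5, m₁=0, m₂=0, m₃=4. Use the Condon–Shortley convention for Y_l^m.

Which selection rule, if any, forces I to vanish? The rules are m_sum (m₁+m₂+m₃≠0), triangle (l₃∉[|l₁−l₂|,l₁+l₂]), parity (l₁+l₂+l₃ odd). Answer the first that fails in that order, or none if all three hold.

m_sum

Σmᵢ = 4  ✗
l₃∈[|l₁−l₂|,l₁+l₂]=[4,8], have l₃=5
Σlᵢ = 13 ⇒ odd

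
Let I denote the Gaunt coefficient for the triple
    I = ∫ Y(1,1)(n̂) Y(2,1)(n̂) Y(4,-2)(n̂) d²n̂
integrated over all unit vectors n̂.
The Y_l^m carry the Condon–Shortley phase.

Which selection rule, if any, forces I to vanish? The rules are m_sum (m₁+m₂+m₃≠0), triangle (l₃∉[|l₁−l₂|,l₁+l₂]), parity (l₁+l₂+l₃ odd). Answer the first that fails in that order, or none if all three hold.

triangle

m₁+m₂+m₃ = 1 + 1 − 2 = 0  ✓
triangle: |1−2|=1 ≤ l₃=4 ≤ 1+2=3  ✗
parity: l₁+l₂+l₃ = 7 is odd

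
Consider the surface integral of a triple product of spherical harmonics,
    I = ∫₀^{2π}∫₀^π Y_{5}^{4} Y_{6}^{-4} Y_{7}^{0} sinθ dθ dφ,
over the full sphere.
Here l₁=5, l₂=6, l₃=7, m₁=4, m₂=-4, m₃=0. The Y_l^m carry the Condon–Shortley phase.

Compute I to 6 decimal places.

0.150533

Rules hold: Σm=0, L=18 even, 1≤7≤11.
N = 11·13·15 = 2145
Δ = 4!·6!·8!/19! = 1/174594420
Racah Σ t=0..4: t=0:+1/4147200 t=1:−1/207360 t=2:+1/82944 t=3:−1/207360 t=4:+1/4147200 = 1/345600
⇒ 3j(5 6 7; 0 0 0)² = 420/46189, sgn -1
Racah Σ t=0..1: t=0:+1/4147200 t=1:−1/21772800 = 17/87091200
⇒ 3j(5 6 7; 4 -4 0)² = 119/8151, sgn -1
4πI² = N·(3j₀)²·(3jₘ)² = 14700/51623
I = +1·√(0.284757/4π) = 0.15053314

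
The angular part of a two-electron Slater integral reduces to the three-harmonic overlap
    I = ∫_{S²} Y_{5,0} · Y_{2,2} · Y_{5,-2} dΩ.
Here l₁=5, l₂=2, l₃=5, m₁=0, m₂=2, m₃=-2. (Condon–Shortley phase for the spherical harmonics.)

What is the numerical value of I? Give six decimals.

-0.191372

Checks pass: Σm=0; 12 even; l₃=5∈[3,7].
(2·5+1)(2·2+1)(2·5+1) = 605
Δ: 2! 8! 2! / 13! → 1/38610
sum: t=0:+1/2880 t=1:−1/576 t=2:+1/2880 = -1/960
3j²(5 2 5; 0 0 0) = Δ·Π!·Σ² = 10/429  (sign +1)
sum: t=2:+1/2880 = 1/2880
3j²(5 2 5; 0 2 -2) = Δ·Π!·Σ² = 14/429  (sign -1)
combine: 4πI² = 605·10/429·14/429 = 700/1521
take √, sign -1: I = -0.19137248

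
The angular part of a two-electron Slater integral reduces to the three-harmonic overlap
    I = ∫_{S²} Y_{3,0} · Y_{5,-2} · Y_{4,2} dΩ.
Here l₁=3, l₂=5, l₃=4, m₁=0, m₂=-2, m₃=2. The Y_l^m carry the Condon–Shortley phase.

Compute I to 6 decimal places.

0.022664

Checks pass: Σm=0; 12 even; l₃=4∈[2,8].
(2·3+1)(2·5+1)(2·4+1) = 693
Δ: 4! 2! 6! / 13! → 1/180180
sum: t=1:−1/576 t=2:+1/144 t=3:−1/576 = 1/288
3j²(3 5 4; 0 0 0) = Δ·Π!·Σ² = 20/1001  (sign +1)
sum: t=1:−1/576 t=2:+1/480 t=3:−1/8640 = 1/4320
3j²(3 5 4; 0 -2 2) = Δ·Π!·Σ² = 1/2145  (sign +1)
combine: 4πI² = 693·20/1001·1/2145 = 12/1859
take √, sign +1: I = 0.02266449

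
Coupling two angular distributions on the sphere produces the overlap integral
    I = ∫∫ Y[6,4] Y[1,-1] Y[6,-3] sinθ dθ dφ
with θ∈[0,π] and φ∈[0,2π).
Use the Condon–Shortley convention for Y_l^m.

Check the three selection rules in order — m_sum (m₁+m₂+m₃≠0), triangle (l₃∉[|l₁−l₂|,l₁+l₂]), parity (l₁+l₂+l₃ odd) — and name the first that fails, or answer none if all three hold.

parity

Σmᵢ = 0  ✓
l₃∈[|l₁−l₂|,l₁+l₂]=[5,7], have l₃=6  ✓
Σlᵢ = 13 ⇒ odd  ✗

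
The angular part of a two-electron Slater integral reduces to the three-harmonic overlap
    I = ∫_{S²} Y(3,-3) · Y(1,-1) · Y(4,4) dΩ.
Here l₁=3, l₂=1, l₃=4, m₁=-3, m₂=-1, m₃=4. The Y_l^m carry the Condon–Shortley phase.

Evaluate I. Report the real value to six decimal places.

0.325735

Checks pass: Σm=0; 8 even; l₃=4∈[2,4].
(2·3+1)(2·1+1)(2·4+1) = 189
Δ: 0! 6! 2! / 9! → 1/252
sum: t=0:+1/36 = 1/36
3j²(3 1 4; 0 0 0) = Δ·Π!·Σ² = 4/63  (sign +1)
sum: t=0:+1/1440 = 1/1440
3j²(3 1 4; -3 -1 4) = Δ·Π!·Σ² = 1/9  (sign +1)
combine: 4πI² = 189·4/63·1/9 = 4/3
take √, sign +1: I = 0.32573501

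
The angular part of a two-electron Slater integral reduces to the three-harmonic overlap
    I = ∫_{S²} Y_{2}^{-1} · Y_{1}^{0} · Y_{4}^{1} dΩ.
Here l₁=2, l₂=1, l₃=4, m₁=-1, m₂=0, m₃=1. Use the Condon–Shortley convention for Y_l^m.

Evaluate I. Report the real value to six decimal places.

|2−1|≤4≤2+1 violated ⇒ I = 0

0.000000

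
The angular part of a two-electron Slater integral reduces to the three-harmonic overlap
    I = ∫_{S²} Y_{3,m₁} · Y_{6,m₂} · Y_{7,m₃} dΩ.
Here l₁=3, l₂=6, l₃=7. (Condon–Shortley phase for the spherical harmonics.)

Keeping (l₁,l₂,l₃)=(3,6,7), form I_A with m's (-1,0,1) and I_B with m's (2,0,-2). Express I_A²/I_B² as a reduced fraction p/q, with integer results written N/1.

169/240

Same 3,6,7: normalisation and zero-m 3j drop out of the ratio.
A: Δ: 2! 4! 10! / 17! → 1/2042040; sum: t=0:+1/829440 t=1:−1/86400 t=2:+1/138240 = -13/4147200; 3j²(3 6 7; -1 0 1) = Δ·Π!·Σ² = 13/3740  (sign -1)
B: Δ: 2! 4! 10! / 17! → 1/2042040; sum: t=0:+1/207360 t=1:−1/345600 = 1/518400; 3j²(3 6 7; 2 0 -2) = Δ·Π!·Σ² = 12/2431  (sign -1)
I_A²/I_B² = (13/3740)/(12/2431) = 169/240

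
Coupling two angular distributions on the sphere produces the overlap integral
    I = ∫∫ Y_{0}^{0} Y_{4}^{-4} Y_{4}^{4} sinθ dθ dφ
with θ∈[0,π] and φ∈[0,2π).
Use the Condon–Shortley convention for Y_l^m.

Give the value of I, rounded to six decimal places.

Checks pass: Σm=0; 8 even; l₃=4∈[4,4].
(2·0+1)(2·4+1)(2·4+1) = 81
Δ: 0! 0! 8! / 9! → 1/9
sum: t=0:+1/576 = 1/576
3j²(0 4 4; 0 0 0) = Δ·Π!·Σ² = 1/9  (sign +1)
sum: t=0:+1/40320 = 1/40320
3j²(0 4 4; 0 -4 4) = Δ·Π!·Σ² = 1/9  (sign +1)
combine: 4πI² = 81·1/9·1/9 = 1/1
take √, sign +1: I = 0.28209479

0.282095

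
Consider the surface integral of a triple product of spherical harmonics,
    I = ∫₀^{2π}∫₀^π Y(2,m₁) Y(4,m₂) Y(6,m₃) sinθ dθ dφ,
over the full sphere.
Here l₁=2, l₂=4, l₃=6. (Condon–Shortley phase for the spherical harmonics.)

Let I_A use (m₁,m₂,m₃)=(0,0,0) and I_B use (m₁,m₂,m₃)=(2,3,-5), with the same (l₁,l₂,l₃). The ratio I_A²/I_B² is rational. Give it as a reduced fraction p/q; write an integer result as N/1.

15/22

Shared (l₁,l₂,l₃)=(2,4,6): N and (l;000)² cancel in I_A²/I_B².
A: Δ = 0!·4!·8!/13! = 1/6435; Racah Σ t=0..0: t=0:+1/2304 = 1/2304; ⇒ 3j(2 4 6; 0 0 0)² = 5/143, sgn +1
B: Δ = 0!·4!·8!/13! = 1/6435; Racah Σ t=0..0: t=0:+1/120960 = 1/120960; ⇒ 3j(2 4 6; 2 3 -5)² = 2/39, sgn -1
I_A²/I_B² = (5/143)/(2/39) = 15/22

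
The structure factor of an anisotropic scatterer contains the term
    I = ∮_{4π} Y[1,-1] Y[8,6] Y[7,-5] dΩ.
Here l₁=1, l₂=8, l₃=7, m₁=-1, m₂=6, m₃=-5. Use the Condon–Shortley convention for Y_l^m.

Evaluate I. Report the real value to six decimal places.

0.291881

m-sum 0 ✓  L=16 even ✓  7≤7≤9 ✓
Π(2lᵢ+1) = 3×17×15 = 765
triangle coeff Δ(1,8,7) = 1/2040
Σ_t [1,1]: t=1:−1/25401600 = -1/25401600
(3j)²=8/255 [(1 8 7; 0 0 0)], sign=+1
Σ_t [2,2]: t=2:+1/1916006400 = 1/1916006400
(3j)²=91/2040 [(1 8 7; -1 6 -5)], sign=+1
⇒ 4πI² = 91/85
I = (+1)√(91/85/(4π)) = 0.29188132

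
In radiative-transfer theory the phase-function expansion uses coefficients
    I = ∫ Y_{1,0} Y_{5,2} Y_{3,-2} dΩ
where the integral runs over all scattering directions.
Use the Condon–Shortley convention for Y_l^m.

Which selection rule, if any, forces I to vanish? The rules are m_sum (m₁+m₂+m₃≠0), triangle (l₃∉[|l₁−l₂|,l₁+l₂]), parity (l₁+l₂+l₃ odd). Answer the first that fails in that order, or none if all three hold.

m₁+m₂+m₃ = 0 + 2 − 2 = 0  ✓
triangle: |1−5|=4 ≤ l₃=3 ≤ 1+5=6  ✗
parity: l₁+l₂+l₃ = 9 is odd

triangle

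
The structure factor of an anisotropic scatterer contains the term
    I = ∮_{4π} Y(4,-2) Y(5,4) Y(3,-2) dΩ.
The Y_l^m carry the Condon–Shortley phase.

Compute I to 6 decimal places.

0.143343

Checks pass: Σm=0; 12 even; l₃=3∈[1,9].
(2·4+1)(2·5+1)(2·3+1) = 693
Δ: 6! 2! 4! / 13! → 1/180180
sum: t=2:+1/576 t=3:−1/144 t=4:+1/576 = -1/288
3j²(4 5 3; 0 0 0) = Δ·Π!·Σ² = 20/1001  (sign +1)
sum: t=5:−1/2880 t=6:+1/8640 = -1/4320
3j²(4 5 3; -2 4 -2) = Δ·Π!·Σ² = 8/429  (sign +1)
combine: 4πI² = 693·20/1001·8/429 = 480/1859
take √, sign +1: I = 0.14334284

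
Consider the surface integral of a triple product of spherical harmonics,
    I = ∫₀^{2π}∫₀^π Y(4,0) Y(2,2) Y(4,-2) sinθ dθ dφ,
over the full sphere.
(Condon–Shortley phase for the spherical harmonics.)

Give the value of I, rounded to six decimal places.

-0.190365

Rules hold: Σm=0, L=10 even, 2≤4≤6.
N = 9·5·9 = 405
Δ = 2!·6!·2!/11! = 1/13860
Racah Σ t=0..2: t=0:+1/192 t=1:−1/36 t=2:+1/192 = -5/288
⇒ 3j(4 2 4; 0 0 0)² = 20/693, sgn -1
Racah Σ t=2..2: t=2:+1/192 = 1/192
⇒ 3j(4 2 4; 0 2 -2)² = 3/77, sgn +1
4πI² = N·(3j₀)²·(3jₘ)² = 2700/5929
I = -1·√(0.455389/4π) = -0.19036462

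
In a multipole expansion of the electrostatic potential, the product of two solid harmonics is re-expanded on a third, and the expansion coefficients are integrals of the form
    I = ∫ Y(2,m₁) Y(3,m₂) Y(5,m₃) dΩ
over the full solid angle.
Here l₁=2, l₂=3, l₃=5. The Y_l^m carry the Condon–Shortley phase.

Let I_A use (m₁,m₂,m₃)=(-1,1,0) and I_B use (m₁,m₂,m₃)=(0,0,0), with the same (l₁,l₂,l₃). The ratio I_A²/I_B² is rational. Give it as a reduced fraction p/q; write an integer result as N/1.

1/2

Shared (l₁,l₂,l₃)=(2,3,5): N and (l;000)² cancel in I_A²/I_B².
A: Δ = 0!·4!·6!/11! = 1/2310; Racah Σ t=0..0: t=0:+1/288 = 1/288; ⇒ 3j(2 3 5; -1 1 0)² = 5/231, sgn -1
B: Δ = 0!·4!·6!/11! = 1/2310; Racah Σ t=0..0: t=0:+1/144 = 1/144; ⇒ 3j(2 3 5; 0 0 0)² = 10/231, sgn -1
I_A²/I_B² = (5/231)/(10/231) = 1/2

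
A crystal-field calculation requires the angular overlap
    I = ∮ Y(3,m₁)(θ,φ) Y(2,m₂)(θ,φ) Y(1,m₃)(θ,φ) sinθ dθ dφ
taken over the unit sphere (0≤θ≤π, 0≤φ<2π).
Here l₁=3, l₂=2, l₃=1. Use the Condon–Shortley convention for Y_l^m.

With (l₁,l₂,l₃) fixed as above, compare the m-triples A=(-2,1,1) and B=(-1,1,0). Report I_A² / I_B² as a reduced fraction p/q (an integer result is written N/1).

Shared (l₁,l₂,l₃)=(3,2,1): N and (l;000)² cancel in I_A²/I_B².
A: Δ = 4!·2!·0!/7! = 1/105; Racah Σ t=3..3: t=3:−1/12 = -1/12; ⇒ 3j(3 2 1; -2 1 1)² = 2/21, sgn -1
B: Δ = 4!·2!·0!/7! = 1/105; Racah Σ t=3..3: t=3:−1/6 = -1/6; ⇒ 3j(3 2 1; -1 1 0)² = 8/105, sgn +1
I_A²/I_B² = (2/21)/(8/105) = 5/4

5/4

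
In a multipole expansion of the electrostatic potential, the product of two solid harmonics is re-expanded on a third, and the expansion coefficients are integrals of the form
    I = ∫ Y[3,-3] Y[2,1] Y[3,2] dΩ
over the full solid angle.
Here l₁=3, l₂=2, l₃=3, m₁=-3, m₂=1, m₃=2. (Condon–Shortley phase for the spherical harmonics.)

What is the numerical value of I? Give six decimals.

m-sum 0 ✓  L=8 even ✓  1≤3≤5 ✓
Π(2lᵢ+1) = 7×5×7 = 245
triangle coeff Δ(3,2,3) = 1/3780
Σ_t [0,2]: t=0:+1/24 t=1:−1/4 t=2:+1/24 = -1/6
(3j)²=4/105 [(3 2 3; 0 0 0)], sign=+1
Σ_t [2,2]: t=2:+1/48 = 1/48
(3j)²=5/84 [(3 2 3; -3 1 2)], sign=-1
⇒ 4πI² = 5/9
I = (-1)√(5/9/(4π)) = -0.21026104

-0.210261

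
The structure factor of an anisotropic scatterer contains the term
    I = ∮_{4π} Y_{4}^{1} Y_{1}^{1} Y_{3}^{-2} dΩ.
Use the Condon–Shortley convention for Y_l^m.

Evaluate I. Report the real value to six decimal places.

Rules hold: Σm=0, L=8 even, 3≤3≤5.
N = 9·3·7 = 189
Δ = 2!·6!·0!/9! = 1/252
Racah Σ t=1..1: t=1:−1/36 = -1/36
⇒ 3j(4 1 3; 0 0 0)² = 4/63, sgn +1
Racah Σ t=2..2: t=2:+1/240 = 1/240
⇒ 3j(4 1 3; 1 1 -2)² = 1/84, sgn -1
4πI² = N·(3j₀)²·(3jₘ)² = 1/7
I = -1·√(0.142857/4π) = -0.10662181

-0.106622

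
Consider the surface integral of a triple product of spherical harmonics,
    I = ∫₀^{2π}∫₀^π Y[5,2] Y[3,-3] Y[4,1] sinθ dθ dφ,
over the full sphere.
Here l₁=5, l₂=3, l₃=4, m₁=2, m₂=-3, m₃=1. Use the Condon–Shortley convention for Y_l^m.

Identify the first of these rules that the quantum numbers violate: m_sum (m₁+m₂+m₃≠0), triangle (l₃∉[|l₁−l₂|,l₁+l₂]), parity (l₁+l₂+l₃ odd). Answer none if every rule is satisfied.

m₁+m₂+m₃ = 2 − 3 + 1 = 0  ✓
triangle: |5−3|=2 ≤ l₃=4 ≤ 5+3=8  ✓
parity: l₁+l₂+l₃ = 12 is even  ✓

none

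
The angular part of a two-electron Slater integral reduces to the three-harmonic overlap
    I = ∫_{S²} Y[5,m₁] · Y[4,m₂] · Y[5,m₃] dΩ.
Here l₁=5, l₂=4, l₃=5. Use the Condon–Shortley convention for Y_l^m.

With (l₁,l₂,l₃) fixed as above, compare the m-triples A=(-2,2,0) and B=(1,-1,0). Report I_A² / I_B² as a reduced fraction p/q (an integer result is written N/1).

l's match ⇒ only the (l;m) 3-j factors differ between A and B.
A: triangle coeff Δ(5,4,5) = 1/3153150; Σ_t [2,4]: t=2:+1/11520 t=3:−1/1728 t=4:+1/3456 = -7/34560; (3j)²=7/858 [(5 4 5; -2 2 0)], sign=+1
B: triangle coeff Δ(5,4,5) = 1/3153150; Σ_t [0,3]: t=0:+1/6912 t=1:−1/864 t=2:+1/1152 t=3:−1/17280 = -7/34560; (3j)²=1/429 [(5 4 5; 1 -1 0)], sign=+1
I_A²/I_B² = (7/858)/(1/429) = 7/2

7/2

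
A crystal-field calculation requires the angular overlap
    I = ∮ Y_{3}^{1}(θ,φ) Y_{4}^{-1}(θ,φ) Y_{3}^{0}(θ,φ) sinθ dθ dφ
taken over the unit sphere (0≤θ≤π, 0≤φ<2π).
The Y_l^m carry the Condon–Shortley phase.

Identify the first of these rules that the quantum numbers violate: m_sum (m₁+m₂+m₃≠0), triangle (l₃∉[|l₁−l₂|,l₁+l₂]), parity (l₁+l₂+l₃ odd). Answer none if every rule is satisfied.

azimuthal sum: 1 − 1 + 0 = 0  ✓
1 ≤ 3 ≤ 7 (triangle on l)  ✓
L = 3 + 4 + 3 = 10 (even)  ✓

none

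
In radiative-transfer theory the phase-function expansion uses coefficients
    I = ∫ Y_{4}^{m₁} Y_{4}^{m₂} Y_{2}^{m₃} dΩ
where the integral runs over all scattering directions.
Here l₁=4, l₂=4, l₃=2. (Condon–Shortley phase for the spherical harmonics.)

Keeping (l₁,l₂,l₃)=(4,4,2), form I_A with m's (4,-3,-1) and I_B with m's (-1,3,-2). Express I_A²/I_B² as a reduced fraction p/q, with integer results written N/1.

14/9

Same 4,4,2: normalisation and zero-m 3j drop out of the ratio.
A: Δ: 6! 2! 2! / 11! → 1/13860; sum: t=0:+1/1440 = 1/1440; 3j²(4 4 2; 4 -3 -1) = Δ·Π!·Σ² = 7/165  (sign -1)
B: Δ: 6! 2! 2! / 11! → 1/13860; sum: t=5:−1/480 = -1/480; 3j²(4 4 2; -1 3 -2) = Δ·Π!·Σ² = 3/110  (sign -1)
I_A²/I_B² = (7/165)/(3/110) = 14/9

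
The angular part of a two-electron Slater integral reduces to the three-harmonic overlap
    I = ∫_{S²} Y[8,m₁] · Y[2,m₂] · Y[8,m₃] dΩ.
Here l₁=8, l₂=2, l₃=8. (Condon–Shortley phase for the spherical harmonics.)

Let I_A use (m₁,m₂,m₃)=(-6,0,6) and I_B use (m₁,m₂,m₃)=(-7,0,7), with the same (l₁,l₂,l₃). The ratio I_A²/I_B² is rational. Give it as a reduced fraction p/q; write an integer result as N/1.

144/625

Same 8,2,8: normalisation and zero-m 3j drop out of the ratio.
A: Δ: 2! 14! 2! / 19! → 1/348840; sum: t=0:+1/348713164800 t=1:−1/6227020800 t=2:+1/3832012800 = 1/9686476800; 3j²(8 2 8; -6 0 6) = Δ·Π!·Σ² = 6/1615  (sign +1)
B: Δ: 2! 14! 2! / 19! → 1/348840; sum: t=1:−1/87178291200 t=2:+1/24908083200 = 1/34871316480; 3j²(8 2 8; -7 0 7) = Δ·Π!·Σ² = 125/7752  (sign -1)
I_A²/I_B² = (6/1615)/(125/7752) = 144/625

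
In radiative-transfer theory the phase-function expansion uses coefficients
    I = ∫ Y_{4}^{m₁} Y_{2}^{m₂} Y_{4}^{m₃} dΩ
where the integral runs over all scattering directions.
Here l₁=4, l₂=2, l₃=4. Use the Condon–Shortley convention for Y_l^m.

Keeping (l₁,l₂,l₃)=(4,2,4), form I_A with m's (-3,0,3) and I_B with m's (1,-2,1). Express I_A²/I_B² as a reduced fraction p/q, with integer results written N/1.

Shared (l₁,l₂,l₃)=(4,2,4): N and (l;000)² cancel in I_A²/I_B².
A: Δ = 2!·6!·2!/11! = 1/13860; Racah Σ t=1..2: t=1:−1/720 t=2:+1/480 = 1/1440; ⇒ 3j(4 2 4; -3 0 3)² = 7/1980, sgn -1
B: Δ = 2!·6!·2!/11! = 1/13860; Racah Σ t=0..0: t=0:+1/144 = 1/144; ⇒ 3j(4 2 4; 1 -2 1)² = 10/231, sgn -1
I_A²/I_B² = (7/1980)/(10/231) = 49/600

49/600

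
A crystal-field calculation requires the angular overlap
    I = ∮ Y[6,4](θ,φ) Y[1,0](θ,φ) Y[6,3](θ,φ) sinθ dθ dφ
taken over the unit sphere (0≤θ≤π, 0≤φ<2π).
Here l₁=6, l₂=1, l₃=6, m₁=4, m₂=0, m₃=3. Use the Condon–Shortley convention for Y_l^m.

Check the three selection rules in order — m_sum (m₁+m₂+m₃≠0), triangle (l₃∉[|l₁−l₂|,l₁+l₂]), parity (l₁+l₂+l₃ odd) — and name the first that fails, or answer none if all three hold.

Σmᵢ = 7  ✗
l₃∈[|l₁−l₂|,l₁+l₂]=[5,7], have l₃=6
Σlᵢ = 13 ⇒ odd

m_sum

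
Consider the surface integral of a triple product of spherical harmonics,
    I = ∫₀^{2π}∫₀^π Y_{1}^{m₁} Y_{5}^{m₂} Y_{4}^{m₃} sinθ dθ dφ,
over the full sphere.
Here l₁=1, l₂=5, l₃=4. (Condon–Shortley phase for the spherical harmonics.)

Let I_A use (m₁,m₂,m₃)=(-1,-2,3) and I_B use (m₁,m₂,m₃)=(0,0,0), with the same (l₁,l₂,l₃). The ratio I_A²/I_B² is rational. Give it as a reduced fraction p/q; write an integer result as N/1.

Shared (l₁,l₂,l₃)=(1,5,4): N and (l;000)² cancel in I_A²/I_B².
A: Δ = 2!·0!·8!/11! = 1/495; Racah Σ t=2..2: t=2:+1/10080 = 1/10080; ⇒ 3j(1 5 4; -1 -2 3)² = 1/165, sgn -1
B: Δ = 2!·0!·8!/11! = 1/495; Racah Σ t=1..1: t=1:−1/576 = -1/576; ⇒ 3j(1 5 4; 0 0 0)² = 5/99, sgn -1
I_A²/I_B² = (1/165)/(5/99) = 3/25

3/25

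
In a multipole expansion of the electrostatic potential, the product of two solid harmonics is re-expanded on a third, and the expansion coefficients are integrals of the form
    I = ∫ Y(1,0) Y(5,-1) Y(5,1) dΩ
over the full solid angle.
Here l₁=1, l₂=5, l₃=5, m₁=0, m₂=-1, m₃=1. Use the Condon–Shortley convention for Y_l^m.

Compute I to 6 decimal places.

0.000000

Σlᵢ=11 odd — θ-integrand is odd under cosθ→−cosθ; I=0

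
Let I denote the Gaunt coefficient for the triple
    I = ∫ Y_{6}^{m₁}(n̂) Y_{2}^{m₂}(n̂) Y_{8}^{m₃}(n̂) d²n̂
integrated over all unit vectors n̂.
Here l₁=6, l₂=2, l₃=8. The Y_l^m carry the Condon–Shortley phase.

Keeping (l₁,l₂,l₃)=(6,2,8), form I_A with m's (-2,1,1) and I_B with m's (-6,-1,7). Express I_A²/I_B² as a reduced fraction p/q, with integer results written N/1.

9/13

Same 6,2,8: normalisation and zero-m 3j drop out of the ratio.
A: Δ: 0! 12! 4! / 17! → 1/30940; sum: t=0:+1/5806080 = 1/5806080; 3j²(6 2 8; -2 1 1) = Δ·Π!·Σ² = 9/884  (sign -1)
B: Δ: 0! 12! 4! / 17! → 1/30940; sum: t=0:+1/2874009600 = 1/2874009600; 3j²(6 2 8; -6 -1 7) = Δ·Π!·Σ² = 1/68  (sign -1)
I_A²/I_B² = (9/884)/(1/68) = 9/13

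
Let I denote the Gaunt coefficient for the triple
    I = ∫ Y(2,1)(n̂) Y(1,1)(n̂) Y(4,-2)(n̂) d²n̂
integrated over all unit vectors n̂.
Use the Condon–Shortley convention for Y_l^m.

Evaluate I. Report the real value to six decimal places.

0.000000

l₃=4 ∉ [1,3] — triangle fails ⇒ I = 0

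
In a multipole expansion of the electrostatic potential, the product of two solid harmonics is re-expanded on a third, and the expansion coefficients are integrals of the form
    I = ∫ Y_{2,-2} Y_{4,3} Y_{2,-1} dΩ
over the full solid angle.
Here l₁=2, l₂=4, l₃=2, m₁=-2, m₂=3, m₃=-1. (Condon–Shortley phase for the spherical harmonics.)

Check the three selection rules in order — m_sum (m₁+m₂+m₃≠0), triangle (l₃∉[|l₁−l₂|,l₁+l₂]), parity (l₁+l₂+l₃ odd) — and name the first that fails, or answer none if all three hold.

Σmᵢ = 0  ✓
l₃∈[|l₁−l₂|,l₁+l₂]=[2,6], have l₃=2  ✓
Σlᵢ = 8 ⇒ even  ✓

none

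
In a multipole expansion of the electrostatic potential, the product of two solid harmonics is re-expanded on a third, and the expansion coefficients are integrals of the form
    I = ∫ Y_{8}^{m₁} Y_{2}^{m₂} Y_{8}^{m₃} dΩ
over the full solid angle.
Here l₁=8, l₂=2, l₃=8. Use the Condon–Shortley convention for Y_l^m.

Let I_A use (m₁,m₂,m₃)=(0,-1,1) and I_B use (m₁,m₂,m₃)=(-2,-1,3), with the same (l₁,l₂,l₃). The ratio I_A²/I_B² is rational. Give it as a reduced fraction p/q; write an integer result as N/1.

12/275

l's match ⇒ only the (l;m) 3-j factors differ between A and B.
A: triangle coeff Δ(8,2,8) = 1/348840; Σ_t [0,1]: t=0:+1/58060800 t=1:−1/50803200 = -1/406425600; (3j)²=1/3230 [(8 2 8; 0 -1 1)], sign=+1
B: triangle coeff Δ(8,2,8) = 1/348840; Σ_t [0,1]: t=0:+1/174182400 t=1:−1/87091200 = -1/174182400; (3j)²=55/7752 [(8 2 8; -2 -1 3)], sign=+1
I_A²/I_B² = (1/3230)/(55/7752) = 12/275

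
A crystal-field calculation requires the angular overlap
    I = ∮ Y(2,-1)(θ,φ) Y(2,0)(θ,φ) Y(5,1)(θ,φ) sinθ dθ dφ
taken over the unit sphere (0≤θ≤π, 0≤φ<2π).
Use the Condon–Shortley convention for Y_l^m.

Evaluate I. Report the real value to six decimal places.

|2−2|≤5≤2+2 violated ⇒ I = 0

0.000000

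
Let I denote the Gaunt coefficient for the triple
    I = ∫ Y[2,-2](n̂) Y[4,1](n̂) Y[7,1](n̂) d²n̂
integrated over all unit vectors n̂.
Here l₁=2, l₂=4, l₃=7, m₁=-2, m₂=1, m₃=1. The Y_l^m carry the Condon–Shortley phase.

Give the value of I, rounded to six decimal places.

|2−4|≤7≤2+4 violated ⇒ I = 0

0.000000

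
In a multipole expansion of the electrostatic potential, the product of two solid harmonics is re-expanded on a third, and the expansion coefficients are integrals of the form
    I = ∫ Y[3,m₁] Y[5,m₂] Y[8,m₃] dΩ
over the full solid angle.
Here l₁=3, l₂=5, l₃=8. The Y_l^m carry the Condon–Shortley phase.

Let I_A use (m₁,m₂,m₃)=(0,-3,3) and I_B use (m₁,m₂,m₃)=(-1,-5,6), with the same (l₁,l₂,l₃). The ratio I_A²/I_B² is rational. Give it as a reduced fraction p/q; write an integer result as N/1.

l's match ⇒ only the (l;m) 3-j factors differ between A and B.
A: triangle coeff Δ(3,5,8) = 1/136136; Σ_t [0,0]: t=0:+1/2903040 = 1/2903040; (3j)²=75/6188 [(3 5 8; 0 -3 3)], sign=-1
B: triangle coeff Δ(3,5,8) = 1/136136; Σ_t [0,0]: t=0:+1/174182400 = 1/174182400; (3j)²=1/136 [(3 5 8; -1 -5 6)], sign=+1
I_A²/I_B² = (75/6188)/(1/136) = 150/91

150/91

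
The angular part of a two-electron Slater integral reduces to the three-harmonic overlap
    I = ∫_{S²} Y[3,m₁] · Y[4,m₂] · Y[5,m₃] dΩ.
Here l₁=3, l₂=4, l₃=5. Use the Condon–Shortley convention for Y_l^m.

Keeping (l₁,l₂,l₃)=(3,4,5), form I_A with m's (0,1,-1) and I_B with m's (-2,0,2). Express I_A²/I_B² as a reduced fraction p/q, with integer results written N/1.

1083/350

l's match ⇒ only the (l;m) 3-j factors differ between A and B.
A: triangle coeff Δ(3,4,5) = 1/180180; Σ_t [0,2]: t=0:+1/1440 t=1:−1/192 t=2:+1/432 = -19/8640; (3j)²=361/30030 [(3 4 5; 0 1 -1)], sign=-1
B: triangle coeff Δ(3,4,5) = 1/180180; Σ_t [1,2]: t=1:−1/864 t=2:+1/576 = 1/1728; (3j)²=5/1287 [(3 4 5; -2 0 2)], sign=-1
I_A²/I_B² = (361/30030)/(5/1287) = 1083/350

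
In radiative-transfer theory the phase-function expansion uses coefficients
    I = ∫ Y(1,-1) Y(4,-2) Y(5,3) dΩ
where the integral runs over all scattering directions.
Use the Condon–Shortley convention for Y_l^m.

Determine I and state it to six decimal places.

-0.259847

Rules hold: Σm=0, L=10 even, 3≤5≤5.
N = 3·9·11 = 297
Δ = 0!·2!·8!/11! = 1/495
Racah Σ t=0..0: t=0:+1/576 = 1/576
⇒ 3j(1 4 5; 0 0 0)² = 5/99, sgn -1
Racah Σ t=0..0: t=0:+1/2880 = 1/2880
⇒ 3j(1 4 5; -1 -2 3)² = 28/495, sgn +1
4πI² = N·(3j₀)²·(3jₘ)² = 28/33
I = -1·√(0.848485/4π) = -0.25984664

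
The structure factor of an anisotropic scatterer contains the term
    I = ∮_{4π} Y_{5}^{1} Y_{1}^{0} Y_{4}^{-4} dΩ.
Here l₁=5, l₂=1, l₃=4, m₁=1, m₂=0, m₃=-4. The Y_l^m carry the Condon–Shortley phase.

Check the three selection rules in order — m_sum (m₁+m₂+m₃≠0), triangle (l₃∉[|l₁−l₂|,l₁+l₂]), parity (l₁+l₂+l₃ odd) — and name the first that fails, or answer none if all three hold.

m₁+m₂+m₃ = 1 + 0 − 4 = -3  ✗
triangle: |5−1|=4 ≤ l₃=4 ≤ 5+1=6
parity: l₁+l₂+l₃ = 10 is even

m_sum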